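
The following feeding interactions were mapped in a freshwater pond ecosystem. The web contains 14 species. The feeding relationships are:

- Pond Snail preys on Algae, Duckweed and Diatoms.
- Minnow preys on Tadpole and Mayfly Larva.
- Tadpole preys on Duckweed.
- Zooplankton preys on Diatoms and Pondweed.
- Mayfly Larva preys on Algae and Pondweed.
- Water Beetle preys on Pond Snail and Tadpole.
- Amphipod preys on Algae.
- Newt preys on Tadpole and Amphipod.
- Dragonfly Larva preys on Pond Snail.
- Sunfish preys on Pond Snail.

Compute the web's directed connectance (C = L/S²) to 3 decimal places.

The web has S = 14 species and L = 17 feeding links.
C = L / S² = 17 / 196 = 0.0867 ≈ 0.087.

C = 0.087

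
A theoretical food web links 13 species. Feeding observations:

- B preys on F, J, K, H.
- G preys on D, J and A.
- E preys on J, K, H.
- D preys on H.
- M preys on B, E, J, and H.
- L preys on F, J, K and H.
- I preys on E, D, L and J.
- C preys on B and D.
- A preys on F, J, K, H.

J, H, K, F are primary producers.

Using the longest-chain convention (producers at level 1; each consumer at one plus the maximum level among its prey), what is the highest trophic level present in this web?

Producers (level 1): J, H, K, F.
H → D → C gives C level 3.
No species has a prey at level 3, so no species reaches level 4.

3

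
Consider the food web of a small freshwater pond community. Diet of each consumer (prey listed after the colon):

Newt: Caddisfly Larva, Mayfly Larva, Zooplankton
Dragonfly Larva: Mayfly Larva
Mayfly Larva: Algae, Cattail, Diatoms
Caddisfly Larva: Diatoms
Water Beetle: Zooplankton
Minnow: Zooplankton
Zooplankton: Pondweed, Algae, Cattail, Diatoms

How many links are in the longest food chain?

One longest chain: Pondweed → Zooplankton → Water Beetle.
It has 3 species and 2 links.

2 links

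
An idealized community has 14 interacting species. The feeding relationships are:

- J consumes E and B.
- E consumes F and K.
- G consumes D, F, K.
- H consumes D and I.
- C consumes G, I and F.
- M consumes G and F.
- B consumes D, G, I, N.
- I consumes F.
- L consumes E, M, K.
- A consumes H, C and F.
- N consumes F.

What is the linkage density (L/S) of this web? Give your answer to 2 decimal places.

There are L = 26 links among S = 14 species.
L/S = 26/14 = 1.8571 ≈ 1.86.

L/S = 1.86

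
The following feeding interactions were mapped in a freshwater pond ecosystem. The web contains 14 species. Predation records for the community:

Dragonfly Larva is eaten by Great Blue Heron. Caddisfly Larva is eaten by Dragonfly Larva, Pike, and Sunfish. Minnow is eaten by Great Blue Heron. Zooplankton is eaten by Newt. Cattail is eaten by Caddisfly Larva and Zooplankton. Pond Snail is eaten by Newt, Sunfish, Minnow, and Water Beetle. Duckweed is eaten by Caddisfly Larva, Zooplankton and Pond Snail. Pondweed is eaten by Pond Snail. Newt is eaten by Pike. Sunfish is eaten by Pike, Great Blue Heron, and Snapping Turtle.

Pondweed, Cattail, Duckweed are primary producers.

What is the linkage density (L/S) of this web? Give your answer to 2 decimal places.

L/S = 1.43

There are L = 20 links among S = 14 species.
L/S = 20/14 = 1.4286 ≈ 1.43.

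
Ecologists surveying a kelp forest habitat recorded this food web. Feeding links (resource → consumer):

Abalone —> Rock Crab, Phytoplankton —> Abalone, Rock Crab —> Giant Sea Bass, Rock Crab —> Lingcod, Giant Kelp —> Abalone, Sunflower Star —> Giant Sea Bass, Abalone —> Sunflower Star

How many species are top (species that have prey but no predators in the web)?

2

Top species (has prey, but nothing eats it): Giant Sea Bass, Lingcod.
Count: 2.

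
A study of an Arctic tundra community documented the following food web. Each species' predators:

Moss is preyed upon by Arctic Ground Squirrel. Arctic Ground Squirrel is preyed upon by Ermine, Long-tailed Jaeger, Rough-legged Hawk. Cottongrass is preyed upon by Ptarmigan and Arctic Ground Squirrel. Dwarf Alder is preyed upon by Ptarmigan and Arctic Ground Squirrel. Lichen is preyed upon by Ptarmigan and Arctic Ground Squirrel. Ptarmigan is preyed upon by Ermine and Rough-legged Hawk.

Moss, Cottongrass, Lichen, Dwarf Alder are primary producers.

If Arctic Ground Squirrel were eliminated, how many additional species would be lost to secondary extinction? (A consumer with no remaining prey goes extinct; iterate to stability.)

1

Remove Arctic Ground Squirrel.
Round 1: Long-tailed Jaeger (all prey gone) → extinct.
No further losses. Total secondary extinctions: 1.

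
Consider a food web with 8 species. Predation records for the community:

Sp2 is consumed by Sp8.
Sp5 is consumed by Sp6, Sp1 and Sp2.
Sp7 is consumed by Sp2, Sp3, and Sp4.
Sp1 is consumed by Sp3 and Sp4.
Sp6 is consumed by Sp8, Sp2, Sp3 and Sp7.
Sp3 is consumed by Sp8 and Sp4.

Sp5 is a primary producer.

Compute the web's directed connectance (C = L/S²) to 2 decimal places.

C = 0.23

The web has S = 8 species and L = 15 feeding links.
C = L / S² = 15 / 64 = 0.2344 ≈ 0.23.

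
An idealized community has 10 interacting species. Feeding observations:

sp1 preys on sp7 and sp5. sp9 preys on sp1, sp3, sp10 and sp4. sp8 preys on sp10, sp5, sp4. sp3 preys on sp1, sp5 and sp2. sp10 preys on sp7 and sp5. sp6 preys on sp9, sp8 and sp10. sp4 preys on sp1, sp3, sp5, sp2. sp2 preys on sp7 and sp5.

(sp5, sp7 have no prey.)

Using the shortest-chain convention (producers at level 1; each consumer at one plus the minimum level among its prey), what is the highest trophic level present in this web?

Producers (level 1): sp5, sp7.
Following each consumer down to its lowest-level prey: sp5 → sp8 → sp6 (levels 1 through 3).
All prey of sp6 (sp8 2, sp10 2, sp9 3) are at level 2 or above, so sp6 is at level 1 + 2 = 3.
Every consumer has at least one prey at level 2 or below, so none exceeds level 3.

3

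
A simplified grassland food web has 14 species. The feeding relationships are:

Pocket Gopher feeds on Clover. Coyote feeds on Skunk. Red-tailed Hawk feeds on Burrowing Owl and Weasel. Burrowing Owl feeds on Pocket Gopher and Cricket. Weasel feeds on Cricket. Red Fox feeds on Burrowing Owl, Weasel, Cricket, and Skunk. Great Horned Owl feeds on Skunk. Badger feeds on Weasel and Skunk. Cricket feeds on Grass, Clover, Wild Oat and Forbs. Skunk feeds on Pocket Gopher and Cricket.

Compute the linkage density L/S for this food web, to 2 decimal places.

There are L = 20 links among S = 14 species.
L/S = 20/14 = 1.4286 ≈ 1.43.

L/S = 1.43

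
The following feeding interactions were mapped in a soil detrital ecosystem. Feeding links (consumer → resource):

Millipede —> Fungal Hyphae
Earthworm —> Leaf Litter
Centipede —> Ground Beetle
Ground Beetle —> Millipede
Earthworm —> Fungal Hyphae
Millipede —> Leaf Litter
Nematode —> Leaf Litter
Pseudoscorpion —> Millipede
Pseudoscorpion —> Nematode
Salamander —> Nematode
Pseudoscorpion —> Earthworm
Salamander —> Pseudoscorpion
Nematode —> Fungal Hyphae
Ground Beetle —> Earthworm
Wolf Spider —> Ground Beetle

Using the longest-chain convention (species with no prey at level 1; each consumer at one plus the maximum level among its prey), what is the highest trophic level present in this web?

Basal resources (level 1): Leaf Litter, Fungal Hyphae.
Leaf Litter → Earthworm → Ground Beetle → Wolf Spider gives Wolf Spider level 4.
No species has a prey at level 4, so no species reaches level 5.

4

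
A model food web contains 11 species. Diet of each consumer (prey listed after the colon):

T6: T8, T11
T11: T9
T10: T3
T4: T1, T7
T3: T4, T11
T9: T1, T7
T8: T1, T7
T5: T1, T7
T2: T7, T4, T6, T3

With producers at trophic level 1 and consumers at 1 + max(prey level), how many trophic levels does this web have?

Producers (level 1): T1, T7.
T1 → T9 → T11 → T3 → T2 gives T2 level 5.
No species has a prey at level 5, so no species reaches level 6.

5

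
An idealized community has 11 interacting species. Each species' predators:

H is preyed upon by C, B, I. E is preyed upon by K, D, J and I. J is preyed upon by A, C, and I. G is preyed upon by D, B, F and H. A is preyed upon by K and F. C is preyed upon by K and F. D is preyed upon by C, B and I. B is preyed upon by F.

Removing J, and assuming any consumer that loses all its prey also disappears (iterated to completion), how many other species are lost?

Remove J.
Round 1: A (all prey gone) → extinct.
No further losses. Total secondary extinctions: 1.

1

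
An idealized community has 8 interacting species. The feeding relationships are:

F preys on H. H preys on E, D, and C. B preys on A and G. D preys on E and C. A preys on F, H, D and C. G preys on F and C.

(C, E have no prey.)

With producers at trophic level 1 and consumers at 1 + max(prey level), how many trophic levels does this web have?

Producers (level 1): C, E.
C → D → H → F → A → B gives B level 6.
No species has a prey at level 6, so no species reaches level 7.

6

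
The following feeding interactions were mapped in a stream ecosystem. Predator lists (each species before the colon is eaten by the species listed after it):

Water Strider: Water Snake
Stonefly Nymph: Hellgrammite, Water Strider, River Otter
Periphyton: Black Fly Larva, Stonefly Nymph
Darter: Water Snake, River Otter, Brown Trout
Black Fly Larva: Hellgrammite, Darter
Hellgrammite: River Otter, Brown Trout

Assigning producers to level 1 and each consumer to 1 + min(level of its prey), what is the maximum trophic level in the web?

4

Producers (level 1): Periphyton.
Following each consumer down to its lowest-level prey: Periphyton → Black Fly Larva → Darter → Water Snake (levels 1 through 4).
All prey of Water Snake (Darter 3, Water Strider 3) are at level 3 or above, so Water Snake is at level 1 + 3 = 4.
Every consumer has at least one prey at level 3 or below, so none exceeds level 4.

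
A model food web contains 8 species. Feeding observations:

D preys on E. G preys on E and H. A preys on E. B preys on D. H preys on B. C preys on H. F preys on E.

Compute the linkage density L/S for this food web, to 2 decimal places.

L/S = 1.00

There are L = 8 links among S = 8 species.
L/S = 8/8 = 1.0000 ≈ 1.00.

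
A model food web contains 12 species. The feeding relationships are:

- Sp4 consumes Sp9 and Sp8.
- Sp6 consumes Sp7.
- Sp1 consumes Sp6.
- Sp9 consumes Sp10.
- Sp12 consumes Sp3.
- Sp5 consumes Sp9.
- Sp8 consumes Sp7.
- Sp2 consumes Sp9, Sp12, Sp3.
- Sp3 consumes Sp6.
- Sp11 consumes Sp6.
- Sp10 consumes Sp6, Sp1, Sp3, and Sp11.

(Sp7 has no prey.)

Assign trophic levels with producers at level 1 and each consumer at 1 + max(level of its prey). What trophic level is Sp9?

Sp7 is a producer → level 1.
Sp6 eats Sp7 → level 2.
Sp3 eats Sp6 → level 3.
Sp10 eats Sp3 (level 3); other prey at levels: Sp6 2, Sp11 3, Sp1 3 → level 4.
Sp9 eats Sp10 → level 5.

Trophic level 5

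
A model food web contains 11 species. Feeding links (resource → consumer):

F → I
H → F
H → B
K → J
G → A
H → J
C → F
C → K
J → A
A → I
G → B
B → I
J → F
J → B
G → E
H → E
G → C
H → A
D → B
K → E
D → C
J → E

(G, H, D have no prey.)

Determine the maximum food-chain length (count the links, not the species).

5 links

One longest chain: G → C → K → J → B → I.
It has 6 species and 5 links.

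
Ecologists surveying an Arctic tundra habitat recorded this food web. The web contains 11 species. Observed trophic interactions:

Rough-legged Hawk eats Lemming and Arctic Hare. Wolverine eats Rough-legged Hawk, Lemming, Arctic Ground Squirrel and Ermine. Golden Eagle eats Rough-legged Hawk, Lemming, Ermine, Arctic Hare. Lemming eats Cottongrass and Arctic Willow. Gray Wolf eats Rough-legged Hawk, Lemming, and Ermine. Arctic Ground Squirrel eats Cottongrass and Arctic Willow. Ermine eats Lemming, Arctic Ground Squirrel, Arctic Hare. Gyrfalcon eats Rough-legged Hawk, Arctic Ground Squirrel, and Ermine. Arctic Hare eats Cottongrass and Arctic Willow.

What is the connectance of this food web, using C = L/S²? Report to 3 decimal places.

C = 0.207

The web has S = 11 species and L = 25 feeding links.
C = L / S² = 25 / 121 = 0.2066 ≈ 0.207.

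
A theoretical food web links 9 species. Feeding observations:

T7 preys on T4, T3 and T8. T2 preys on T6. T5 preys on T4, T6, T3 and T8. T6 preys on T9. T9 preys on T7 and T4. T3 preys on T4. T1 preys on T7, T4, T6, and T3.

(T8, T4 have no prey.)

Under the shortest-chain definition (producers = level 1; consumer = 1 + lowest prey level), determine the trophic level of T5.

Trophic level 2

T8 is a producer → level 1.
T5 eats T8 → level 2.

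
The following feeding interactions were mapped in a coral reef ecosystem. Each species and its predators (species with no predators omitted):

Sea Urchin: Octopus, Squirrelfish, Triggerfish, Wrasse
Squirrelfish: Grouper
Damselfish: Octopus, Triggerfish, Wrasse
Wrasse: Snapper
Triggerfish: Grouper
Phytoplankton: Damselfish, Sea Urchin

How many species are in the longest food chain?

One longest chain: Phytoplankton → Damselfish → Wrasse → Snapper.
It has 4 species and 3 links.

4 species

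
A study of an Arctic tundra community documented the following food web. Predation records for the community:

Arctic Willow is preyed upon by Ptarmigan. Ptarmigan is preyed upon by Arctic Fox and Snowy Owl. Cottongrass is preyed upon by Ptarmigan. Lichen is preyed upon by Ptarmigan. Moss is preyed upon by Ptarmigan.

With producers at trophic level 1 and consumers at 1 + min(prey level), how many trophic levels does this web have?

Producers (level 1): Lichen, Cottongrass, Moss, Arctic Willow.
Following each consumer down to its lowest-level prey: Lichen → Ptarmigan → Snowy Owl (levels 1 through 3).
All prey of Snowy Owl (Ptarmigan 2) are at level 2 or above, so Snowy Owl is at level 1 + 2 = 3.
Every consumer has at least one prey at level 2 or below, so none exceeds level 3.

3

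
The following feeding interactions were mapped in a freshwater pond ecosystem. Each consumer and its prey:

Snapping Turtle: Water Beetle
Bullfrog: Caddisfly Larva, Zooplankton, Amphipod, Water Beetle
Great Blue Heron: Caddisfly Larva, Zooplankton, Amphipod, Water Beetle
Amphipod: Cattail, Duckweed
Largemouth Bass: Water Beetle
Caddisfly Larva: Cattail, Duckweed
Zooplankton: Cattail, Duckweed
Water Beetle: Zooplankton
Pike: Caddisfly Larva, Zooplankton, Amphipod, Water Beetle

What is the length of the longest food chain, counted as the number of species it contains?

4 species

One longest chain: Cattail → Zooplankton → Water Beetle → Bullfrog.
It has 4 species and 3 links.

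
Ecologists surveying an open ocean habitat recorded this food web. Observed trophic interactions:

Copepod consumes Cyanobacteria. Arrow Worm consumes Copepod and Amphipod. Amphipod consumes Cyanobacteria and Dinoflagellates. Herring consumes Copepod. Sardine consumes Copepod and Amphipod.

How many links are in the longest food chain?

2 links

One longest chain: Cyanobacteria → Copepod → Arrow Worm.
It has 3 species and 2 links.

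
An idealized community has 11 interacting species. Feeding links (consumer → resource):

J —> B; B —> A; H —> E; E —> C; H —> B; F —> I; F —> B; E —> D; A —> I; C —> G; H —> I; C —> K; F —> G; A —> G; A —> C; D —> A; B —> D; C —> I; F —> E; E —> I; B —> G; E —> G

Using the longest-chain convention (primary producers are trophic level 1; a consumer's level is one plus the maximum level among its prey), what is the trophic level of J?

Trophic level 6

G is a producer → level 1.
C eats G (level 1); other prey at levels: I 1, K 1 → level 2.
A eats C (level 2); other prey at levels: G 1, I 1 → level 3.
D eats A → level 4.
B eats D (level 4); other prey at levels: G 1, A 3 → level 5.
J eats B → level 6.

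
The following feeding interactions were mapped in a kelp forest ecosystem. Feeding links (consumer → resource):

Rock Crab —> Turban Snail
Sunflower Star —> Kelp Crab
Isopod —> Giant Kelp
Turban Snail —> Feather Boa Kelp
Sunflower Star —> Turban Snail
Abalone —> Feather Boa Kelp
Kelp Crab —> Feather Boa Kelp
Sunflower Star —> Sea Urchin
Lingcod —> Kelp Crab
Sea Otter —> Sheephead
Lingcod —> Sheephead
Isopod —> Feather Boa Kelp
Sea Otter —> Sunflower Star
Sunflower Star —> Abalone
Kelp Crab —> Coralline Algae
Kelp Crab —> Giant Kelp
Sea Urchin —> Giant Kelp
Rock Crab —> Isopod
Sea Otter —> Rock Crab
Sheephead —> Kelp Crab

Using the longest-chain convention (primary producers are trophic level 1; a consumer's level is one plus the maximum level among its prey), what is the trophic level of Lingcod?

Trophic level 4

Giant Kelp is a producer → level 1.
Kelp Crab eats Giant Kelp (level 1); other prey at levels: Coralline Algae 1, Feather Boa Kelp 1 → level 2.
Sheephead eats Kelp Crab → level 3.
Lingcod eats Sheephead (level 3); other prey at levels: Kelp Crab 2 → level 4.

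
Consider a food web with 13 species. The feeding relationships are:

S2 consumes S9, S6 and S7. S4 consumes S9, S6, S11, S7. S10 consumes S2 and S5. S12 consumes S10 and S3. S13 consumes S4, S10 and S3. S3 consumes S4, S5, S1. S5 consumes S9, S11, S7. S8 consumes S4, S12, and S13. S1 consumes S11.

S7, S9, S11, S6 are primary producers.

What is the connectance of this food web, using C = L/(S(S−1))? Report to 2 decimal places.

C = 0.15

The web has S = 13 species and L = 24 feeding links.
C = L / (S(S−1)) = 24 / 156 = 0.1538 ≈ 0.15.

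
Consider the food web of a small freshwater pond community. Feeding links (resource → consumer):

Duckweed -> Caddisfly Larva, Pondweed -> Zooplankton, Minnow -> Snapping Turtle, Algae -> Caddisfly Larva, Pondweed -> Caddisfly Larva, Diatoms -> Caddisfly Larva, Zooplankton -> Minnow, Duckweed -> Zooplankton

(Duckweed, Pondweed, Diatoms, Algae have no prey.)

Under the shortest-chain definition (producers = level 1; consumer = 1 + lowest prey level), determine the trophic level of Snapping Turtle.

Duckweed is a producer → level 1.
Zooplankton eats Duckweed → level 2.
Minnow eats Zooplankton → level 3.
Snapping Turtle eats Minnow → level 4.
No prey of Snapping Turtle is below level 3, so 4 is the minimum.

Trophic level 4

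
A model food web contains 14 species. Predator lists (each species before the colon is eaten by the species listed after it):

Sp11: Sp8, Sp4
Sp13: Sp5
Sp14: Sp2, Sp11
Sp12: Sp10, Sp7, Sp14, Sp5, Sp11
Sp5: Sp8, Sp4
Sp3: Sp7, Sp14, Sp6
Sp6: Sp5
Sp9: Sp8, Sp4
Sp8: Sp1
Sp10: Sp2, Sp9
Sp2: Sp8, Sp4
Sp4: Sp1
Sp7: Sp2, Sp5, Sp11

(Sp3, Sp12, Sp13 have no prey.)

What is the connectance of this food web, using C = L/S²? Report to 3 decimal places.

The web has S = 14 species and L = 27 feeding links.
C = L / S² = 27 / 196 = 0.1378 ≈ 0.138.

C = 0.138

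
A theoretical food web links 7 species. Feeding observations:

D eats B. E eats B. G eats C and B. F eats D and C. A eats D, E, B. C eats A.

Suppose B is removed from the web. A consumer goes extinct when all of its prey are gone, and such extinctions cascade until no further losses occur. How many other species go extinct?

6

Remove B.
Round 1: E (all prey gone), D (all prey gone) → extinct.
Round 2: A (all prey gone) → extinct.
Round 3: C (all prey gone) → extinct.
Round 4: F (all prey gone), G (all prey gone) → extinct.
No further losses. Total secondary extinctions: 6.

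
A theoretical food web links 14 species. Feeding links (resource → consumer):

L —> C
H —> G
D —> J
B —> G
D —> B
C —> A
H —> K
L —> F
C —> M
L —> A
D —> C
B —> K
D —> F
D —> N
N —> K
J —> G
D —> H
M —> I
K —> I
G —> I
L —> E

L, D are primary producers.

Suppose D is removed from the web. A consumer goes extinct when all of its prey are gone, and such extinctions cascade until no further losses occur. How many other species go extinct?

Remove D.
Round 1: J (all prey gone), H (all prey gone), B (all prey gone), N (all prey gone) → extinct.
Round 2: K (all prey gone), G (all prey gone) → extinct.
No further losses. Total secondary extinctions: 6.

6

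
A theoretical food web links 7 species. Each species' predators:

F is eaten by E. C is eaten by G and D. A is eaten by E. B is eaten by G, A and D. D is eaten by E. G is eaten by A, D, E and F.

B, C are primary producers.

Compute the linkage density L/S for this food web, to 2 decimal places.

There are L = 12 links among S = 7 species.
L/S = 12/7 = 1.7143 ≈ 1.71.

L/S = 1.71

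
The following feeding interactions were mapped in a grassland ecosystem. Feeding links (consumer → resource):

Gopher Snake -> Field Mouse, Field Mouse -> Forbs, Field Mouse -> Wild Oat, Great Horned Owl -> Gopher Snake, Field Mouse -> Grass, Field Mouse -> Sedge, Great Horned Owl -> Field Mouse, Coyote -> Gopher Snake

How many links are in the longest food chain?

3 links

One longest chain: Wild Oat → Field Mouse → Gopher Snake → Coyote.
It has 4 species and 3 links.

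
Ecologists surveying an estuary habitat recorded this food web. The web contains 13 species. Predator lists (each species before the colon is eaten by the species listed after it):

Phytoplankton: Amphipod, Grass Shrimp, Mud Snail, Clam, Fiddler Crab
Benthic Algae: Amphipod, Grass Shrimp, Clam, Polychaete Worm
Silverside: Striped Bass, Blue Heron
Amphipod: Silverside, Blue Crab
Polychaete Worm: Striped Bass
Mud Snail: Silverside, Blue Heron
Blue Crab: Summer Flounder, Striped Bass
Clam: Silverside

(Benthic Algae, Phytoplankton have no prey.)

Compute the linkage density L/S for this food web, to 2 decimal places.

L/S = 1.46

There are L = 19 links among S = 13 species.
L/S = 19/13 = 1.4615 ≈ 1.46.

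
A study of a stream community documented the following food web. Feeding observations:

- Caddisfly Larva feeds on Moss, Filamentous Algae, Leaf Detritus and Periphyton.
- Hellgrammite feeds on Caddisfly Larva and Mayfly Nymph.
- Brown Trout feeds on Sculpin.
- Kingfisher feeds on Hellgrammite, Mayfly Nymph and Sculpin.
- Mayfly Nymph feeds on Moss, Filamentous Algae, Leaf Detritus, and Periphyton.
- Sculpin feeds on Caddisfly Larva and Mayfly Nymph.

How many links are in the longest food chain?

3 links

One longest chain: Filamentous Algae → Caddisfly Larva → Sculpin → Brown Trout.
It has 4 species and 3 links.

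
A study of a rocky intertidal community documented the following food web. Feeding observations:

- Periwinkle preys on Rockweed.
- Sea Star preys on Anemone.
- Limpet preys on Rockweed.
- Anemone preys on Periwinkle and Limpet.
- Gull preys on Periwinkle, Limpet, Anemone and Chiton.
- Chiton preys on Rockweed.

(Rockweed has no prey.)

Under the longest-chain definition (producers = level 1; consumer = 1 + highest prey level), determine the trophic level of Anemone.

Rockweed is a producer → level 1.
Periwinkle eats Rockweed → level 2.
Anemone eats Periwinkle (level 2); other prey at levels: Limpet 2 → level 3.

Trophic level 3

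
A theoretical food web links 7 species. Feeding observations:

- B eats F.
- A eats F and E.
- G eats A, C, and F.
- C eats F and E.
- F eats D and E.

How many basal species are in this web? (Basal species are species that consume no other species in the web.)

Basal species (no prey listed): D, E.
Count: 2.

2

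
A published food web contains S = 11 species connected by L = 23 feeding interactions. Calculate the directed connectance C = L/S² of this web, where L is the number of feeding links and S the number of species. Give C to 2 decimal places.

C = 0.19

The web has S = 11 species and L = 23 feeding links.
C = L / S² = 23 / 121 = 0.1901 ≈ 0.19.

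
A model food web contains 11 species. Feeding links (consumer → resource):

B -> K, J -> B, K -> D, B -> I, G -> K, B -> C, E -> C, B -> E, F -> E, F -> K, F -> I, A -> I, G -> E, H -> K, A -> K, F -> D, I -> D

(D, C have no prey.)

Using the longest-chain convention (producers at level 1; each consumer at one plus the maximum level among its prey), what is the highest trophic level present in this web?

4

Producers (level 1): D, C.
D → K → B → J gives J level 4.
No species has a prey at level 4, so no species reaches level 5.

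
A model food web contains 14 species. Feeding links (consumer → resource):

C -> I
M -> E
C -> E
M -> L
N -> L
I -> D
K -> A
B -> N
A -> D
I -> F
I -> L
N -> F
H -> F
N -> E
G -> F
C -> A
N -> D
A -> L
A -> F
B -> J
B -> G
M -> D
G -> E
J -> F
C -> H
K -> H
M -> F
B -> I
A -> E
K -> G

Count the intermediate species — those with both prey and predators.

Intermediate species (has both prey and predators): H, A, J, N, I, G.
Count: 6.

6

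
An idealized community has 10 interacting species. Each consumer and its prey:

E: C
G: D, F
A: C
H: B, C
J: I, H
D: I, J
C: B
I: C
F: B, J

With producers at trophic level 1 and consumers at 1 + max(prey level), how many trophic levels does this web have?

Producers (level 1): B.
B → C → I → J → F → G gives G level 6.
No species has a prey at level 6, so no species reaches level 7.

6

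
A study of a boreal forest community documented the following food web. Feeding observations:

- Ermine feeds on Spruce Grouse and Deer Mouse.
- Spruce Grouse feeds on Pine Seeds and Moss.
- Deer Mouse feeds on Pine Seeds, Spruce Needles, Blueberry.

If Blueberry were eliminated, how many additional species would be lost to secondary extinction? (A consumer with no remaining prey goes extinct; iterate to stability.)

0

Remove Blueberry.
Every predator of it retains at least one other prey: Deer Mouse still has Pine Seeds, Spruce Needles.
No consumer loses all prey, so no secondary extinctions occur.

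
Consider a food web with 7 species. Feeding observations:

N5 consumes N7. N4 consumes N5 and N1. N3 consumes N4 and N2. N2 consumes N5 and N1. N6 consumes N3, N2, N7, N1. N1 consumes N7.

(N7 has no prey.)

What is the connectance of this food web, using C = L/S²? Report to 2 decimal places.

C = 0.24

The web has S = 7 species and L = 12 feeding links.
C = L / S² = 12 / 49 = 0.2449 ≈ 0.24.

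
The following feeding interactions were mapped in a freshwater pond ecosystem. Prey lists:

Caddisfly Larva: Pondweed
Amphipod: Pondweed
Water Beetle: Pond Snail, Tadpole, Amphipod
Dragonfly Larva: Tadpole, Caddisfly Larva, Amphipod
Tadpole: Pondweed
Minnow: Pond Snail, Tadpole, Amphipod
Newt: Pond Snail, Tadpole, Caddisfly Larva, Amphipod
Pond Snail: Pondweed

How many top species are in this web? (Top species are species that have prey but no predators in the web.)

Top species (has prey, but nothing eats it): Minnow, Dragonfly Larva, Water Beetle, Newt.
Count: 4.

4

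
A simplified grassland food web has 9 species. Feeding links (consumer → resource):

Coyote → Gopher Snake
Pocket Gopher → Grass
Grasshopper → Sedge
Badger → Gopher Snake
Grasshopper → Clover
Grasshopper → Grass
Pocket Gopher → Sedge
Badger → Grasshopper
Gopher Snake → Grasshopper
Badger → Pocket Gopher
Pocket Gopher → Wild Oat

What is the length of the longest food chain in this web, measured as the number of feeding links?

One longest chain: Clover → Grasshopper → Gopher Snake → Badger.
It has 4 species and 3 links.

3 links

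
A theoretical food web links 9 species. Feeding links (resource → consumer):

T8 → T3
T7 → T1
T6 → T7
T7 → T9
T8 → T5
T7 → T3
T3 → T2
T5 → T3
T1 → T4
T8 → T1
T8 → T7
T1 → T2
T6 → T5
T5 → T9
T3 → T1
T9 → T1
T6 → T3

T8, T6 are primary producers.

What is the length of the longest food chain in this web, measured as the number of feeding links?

4 links

One longest chain: T8 → T5 → T9 → T1 → T4.
It has 5 species and 4 links.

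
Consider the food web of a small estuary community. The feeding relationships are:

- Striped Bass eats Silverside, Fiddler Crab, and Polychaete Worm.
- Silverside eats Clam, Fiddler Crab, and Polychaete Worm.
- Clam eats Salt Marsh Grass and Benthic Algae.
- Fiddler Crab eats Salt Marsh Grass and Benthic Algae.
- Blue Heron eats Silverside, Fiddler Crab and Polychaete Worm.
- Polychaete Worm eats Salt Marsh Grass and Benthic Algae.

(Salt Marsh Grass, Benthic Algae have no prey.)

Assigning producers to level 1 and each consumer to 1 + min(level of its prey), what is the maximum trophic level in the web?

3

Producers (level 1): Salt Marsh Grass, Benthic Algae.
Following each consumer down to its lowest-level prey: Salt Marsh Grass → Fiddler Crab → Striped Bass (levels 1 through 3).
All prey of Striped Bass (Fiddler Crab 2, Polychaete Worm 2, Silverside 3) are at level 2 or above, so Striped Bass is at level 1 + 2 = 3.
Every consumer has at least one prey at level 2 or below, so none exceeds level 3.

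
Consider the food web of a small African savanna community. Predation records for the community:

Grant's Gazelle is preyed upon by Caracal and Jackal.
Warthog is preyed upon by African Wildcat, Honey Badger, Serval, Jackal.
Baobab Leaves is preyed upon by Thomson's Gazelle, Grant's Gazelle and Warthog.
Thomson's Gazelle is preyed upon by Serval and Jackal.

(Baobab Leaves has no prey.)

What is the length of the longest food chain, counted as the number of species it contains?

3 species

One longest chain: Baobab Leaves → Grant's Gazelle → Jackal.
It has 3 species and 2 links.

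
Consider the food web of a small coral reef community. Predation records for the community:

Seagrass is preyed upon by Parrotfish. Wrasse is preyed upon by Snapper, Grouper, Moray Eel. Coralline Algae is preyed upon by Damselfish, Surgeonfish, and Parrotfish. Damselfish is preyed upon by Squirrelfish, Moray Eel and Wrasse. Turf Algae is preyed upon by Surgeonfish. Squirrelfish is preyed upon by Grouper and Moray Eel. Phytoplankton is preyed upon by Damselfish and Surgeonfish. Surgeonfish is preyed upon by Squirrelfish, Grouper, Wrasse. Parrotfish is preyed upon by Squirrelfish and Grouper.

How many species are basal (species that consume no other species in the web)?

4

Basal species (no prey listed): Coralline Algae, Phytoplankton, Seagrass, Turf Algae.
Count: 4.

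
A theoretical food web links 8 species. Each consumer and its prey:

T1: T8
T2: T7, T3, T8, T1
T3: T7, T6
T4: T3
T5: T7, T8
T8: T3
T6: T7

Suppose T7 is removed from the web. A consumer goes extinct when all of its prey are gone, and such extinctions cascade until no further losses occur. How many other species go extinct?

Remove T7.
Round 1: T6 (all prey gone) → extinct.
Round 2: T3 (all prey gone) → extinct.
Round 3: T8 (all prey gone), T4 (all prey gone) → extinct.
Round 4: T1 (all prey gone), T5 (all prey gone) → extinct.
Round 5: T2 (all prey gone) → extinct.
No further losses. Total secondary extinctions: 7.

7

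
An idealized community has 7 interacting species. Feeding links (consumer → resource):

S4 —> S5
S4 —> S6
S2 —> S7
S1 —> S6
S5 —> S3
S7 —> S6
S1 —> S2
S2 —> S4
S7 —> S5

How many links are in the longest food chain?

One longest chain: S3 → S5 → S4 → S2 → S1.
It has 5 species and 4 links.

4 links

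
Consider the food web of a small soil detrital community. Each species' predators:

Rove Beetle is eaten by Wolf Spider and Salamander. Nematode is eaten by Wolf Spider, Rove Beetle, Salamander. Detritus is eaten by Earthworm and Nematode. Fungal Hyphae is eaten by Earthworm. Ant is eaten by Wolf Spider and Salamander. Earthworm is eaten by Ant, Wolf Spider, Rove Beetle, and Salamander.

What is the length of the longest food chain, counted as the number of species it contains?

4 species

One longest chain: Fungal Hyphae → Earthworm → Ant → Salamander.
It has 4 species and 3 links.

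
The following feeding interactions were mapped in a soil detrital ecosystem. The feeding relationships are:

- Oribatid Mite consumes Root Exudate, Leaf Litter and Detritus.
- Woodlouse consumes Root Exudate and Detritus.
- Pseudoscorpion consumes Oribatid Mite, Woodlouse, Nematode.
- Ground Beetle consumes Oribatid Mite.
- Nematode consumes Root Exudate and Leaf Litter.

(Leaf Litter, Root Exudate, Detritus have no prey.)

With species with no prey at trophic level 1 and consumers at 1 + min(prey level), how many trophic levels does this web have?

3

Basal resources (level 1): Leaf Litter, Root Exudate, Detritus.
Following each consumer down to its lowest-level prey: Root Exudate → Woodlouse → Pseudoscorpion (levels 1 through 3).
All prey of Pseudoscorpion (Woodlouse 2, Oribatid Mite 2, Nematode 2) are at level 2 or above, so Pseudoscorpion is at level 1 + 2 = 3.
Every consumer has at least one prey at level 2 or below, so none exceeds level 3.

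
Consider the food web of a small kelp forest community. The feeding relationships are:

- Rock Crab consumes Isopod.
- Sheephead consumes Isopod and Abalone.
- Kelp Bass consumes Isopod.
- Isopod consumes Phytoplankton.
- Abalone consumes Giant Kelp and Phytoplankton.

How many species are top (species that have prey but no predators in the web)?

Top species (has prey, but nothing eats it): Rock Crab, Sheephead, Kelp Bass.
Count: 3.

3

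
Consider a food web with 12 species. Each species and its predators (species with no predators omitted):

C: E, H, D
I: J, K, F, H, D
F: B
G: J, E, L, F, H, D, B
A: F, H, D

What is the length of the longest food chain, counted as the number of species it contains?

One longest chain: G → F → B.
It has 3 species and 2 links.

3 species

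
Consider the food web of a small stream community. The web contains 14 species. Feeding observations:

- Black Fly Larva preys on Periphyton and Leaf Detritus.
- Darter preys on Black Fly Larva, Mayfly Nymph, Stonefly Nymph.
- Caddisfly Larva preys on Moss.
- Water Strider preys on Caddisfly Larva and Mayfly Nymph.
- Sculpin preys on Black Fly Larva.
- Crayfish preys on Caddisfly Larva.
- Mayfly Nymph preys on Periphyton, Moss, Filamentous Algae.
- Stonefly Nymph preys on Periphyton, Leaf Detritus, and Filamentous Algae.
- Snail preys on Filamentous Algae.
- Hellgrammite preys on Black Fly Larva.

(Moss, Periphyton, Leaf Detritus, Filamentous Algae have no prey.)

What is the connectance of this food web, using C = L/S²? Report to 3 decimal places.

The web has S = 14 species and L = 18 feeding links.
C = L / S² = 18 / 196 = 0.0918 ≈ 0.092.

C = 0.092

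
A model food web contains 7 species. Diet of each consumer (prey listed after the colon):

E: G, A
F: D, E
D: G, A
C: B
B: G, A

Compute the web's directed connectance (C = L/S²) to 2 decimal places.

C = 0.18

The web has S = 7 species and L = 9 feeding links.
C = L / S² = 9 / 49 = 0.1837 ≈ 0.18.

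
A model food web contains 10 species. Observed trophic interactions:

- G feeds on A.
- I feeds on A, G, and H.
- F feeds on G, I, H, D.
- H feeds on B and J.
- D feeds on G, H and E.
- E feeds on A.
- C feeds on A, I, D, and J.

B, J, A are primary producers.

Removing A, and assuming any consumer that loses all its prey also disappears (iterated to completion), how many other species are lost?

2

Remove A.
Round 1: E (all prey gone), G (all prey gone) → extinct.
No further losses. Total secondary extinctions: 2.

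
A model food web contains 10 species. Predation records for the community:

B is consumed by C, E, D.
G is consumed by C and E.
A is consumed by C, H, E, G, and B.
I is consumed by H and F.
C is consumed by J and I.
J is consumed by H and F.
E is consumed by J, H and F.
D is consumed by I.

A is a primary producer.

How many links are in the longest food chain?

4 links

One longest chain: A → B → D → I → F.
It has 5 species and 4 links.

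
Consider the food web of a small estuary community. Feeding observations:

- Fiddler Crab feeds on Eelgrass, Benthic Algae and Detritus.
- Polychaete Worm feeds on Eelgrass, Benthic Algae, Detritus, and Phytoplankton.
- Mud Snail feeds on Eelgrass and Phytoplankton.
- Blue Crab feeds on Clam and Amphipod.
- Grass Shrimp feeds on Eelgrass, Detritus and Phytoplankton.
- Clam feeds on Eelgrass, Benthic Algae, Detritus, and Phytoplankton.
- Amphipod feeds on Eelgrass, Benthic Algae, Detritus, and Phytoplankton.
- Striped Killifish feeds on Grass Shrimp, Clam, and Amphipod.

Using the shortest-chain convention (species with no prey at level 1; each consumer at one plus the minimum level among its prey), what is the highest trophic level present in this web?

Basal resources (level 1): Detritus, Phytoplankton, Benthic Algae, Eelgrass.
Following each consumer down to its lowest-level prey: Detritus → Amphipod → Blue Crab (levels 1 through 3).
All prey of Blue Crab (Amphipod 2, Clam 2) are at level 2 or above, so Blue Crab is at level 1 + 2 = 3.
Every consumer has at least one prey at level 2 or below, so none exceeds level 3.

3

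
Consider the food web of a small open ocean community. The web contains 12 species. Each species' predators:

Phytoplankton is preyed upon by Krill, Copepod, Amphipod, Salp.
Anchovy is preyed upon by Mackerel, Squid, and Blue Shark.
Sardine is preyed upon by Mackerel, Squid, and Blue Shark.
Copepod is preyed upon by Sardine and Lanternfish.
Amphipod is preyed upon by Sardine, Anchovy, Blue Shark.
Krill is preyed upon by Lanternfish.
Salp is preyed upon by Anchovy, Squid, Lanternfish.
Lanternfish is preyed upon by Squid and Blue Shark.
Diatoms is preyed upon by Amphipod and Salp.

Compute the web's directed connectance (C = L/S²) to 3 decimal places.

The web has S = 12 species and L = 23 feeding links.
C = L / S² = 23 / 144 = 0.1597 ≈ 0.160.

C = 0.160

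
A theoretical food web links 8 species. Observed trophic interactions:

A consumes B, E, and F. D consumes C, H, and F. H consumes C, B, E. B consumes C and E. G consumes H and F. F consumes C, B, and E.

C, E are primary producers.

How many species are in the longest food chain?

One longest chain: C → B → F → D.
It has 4 species and 3 links.

4 species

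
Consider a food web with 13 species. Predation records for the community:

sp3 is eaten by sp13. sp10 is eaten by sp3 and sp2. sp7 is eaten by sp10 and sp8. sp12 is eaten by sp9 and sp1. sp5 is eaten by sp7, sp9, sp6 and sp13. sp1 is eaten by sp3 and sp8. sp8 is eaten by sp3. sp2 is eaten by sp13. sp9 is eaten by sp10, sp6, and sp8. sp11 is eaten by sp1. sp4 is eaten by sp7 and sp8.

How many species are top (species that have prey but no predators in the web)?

Top species (has prey, but nothing eats it): sp6, sp13.
Count: 2.

2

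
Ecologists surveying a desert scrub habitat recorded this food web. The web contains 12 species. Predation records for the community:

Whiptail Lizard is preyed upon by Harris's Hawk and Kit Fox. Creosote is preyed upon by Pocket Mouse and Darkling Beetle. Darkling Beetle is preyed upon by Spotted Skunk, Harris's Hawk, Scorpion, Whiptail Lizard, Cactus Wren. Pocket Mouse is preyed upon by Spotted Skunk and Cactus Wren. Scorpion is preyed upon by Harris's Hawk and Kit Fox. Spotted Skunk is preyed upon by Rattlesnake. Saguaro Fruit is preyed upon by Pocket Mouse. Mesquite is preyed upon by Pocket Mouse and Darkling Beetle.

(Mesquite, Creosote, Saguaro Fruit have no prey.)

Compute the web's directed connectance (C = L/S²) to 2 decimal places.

C = 0.12

The web has S = 12 species and L = 17 feeding links.
C = L / S² = 17 / 144 = 0.1181 ≈ 0.12.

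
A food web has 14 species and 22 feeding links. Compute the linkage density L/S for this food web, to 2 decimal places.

L/S = 1.57

There are L = 22 links among S = 14 species.
L/S = 22/14 = 1.5714 ≈ 1.57.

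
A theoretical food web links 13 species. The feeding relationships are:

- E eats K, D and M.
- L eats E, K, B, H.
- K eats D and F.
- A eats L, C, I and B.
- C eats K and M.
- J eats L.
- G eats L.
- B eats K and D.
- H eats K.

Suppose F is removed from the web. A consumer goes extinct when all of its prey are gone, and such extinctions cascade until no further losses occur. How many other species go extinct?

0

Remove F.
Every predator of it retains at least one other prey: K still has D.
No consumer loses all prey, so no secondary extinctions occur.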